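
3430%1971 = 1459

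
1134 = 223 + 911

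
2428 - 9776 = -7348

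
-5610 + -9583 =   -  15193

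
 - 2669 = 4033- 6702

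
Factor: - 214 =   -  2^1*107^1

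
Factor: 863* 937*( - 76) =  - 2^2*19^1*863^1*937^1 = -61455956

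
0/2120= 0 = 0.00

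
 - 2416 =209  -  2625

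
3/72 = 1/24 = 0.04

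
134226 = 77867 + 56359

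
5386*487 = 2622982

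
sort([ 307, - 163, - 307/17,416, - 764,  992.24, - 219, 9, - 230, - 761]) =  [ - 764, - 761, - 230, - 219, - 163, - 307/17, 9,307,416, 992.24]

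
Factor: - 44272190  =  - 2^1*5^1*223^1*19853^1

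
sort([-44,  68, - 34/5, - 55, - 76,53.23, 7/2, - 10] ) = [  -  76,-55, - 44 , - 10, - 34/5,7/2,  53.23,68]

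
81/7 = 81/7 = 11.57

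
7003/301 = 7003/301 = 23.27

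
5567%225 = 167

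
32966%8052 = 758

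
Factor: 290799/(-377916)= -237/308 = - 2^( - 2 )*3^1*7^( - 1)*11^( - 1 )*79^1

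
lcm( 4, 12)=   12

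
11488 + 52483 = 63971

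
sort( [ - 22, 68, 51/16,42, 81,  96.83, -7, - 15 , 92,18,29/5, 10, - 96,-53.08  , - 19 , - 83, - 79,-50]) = [-96, - 83,-79,-53.08, - 50,-22 , - 19, - 15, - 7,  51/16,29/5,10,  18, 42,  68,  81,92,  96.83]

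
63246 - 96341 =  - 33095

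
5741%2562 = 617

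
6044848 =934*6472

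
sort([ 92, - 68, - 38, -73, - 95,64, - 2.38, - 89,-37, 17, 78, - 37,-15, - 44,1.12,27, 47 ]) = [-95, - 89, - 73, - 68, - 44 , - 38, - 37,-37, - 15,- 2.38, 1.12,  17,27,  47,  64,78, 92]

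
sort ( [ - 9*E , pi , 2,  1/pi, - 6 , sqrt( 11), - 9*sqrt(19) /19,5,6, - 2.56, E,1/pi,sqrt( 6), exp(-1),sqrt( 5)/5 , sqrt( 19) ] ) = [ - 9 * E,-6,-2.56, - 9 * sqrt(19)/19,  1/pi, 1/pi, exp( - 1 ), sqrt( 5) /5, 2, sqrt( 6),  E,pi,sqrt (11) , sqrt(19 ), 5,6]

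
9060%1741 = 355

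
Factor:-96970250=-2^1*5^3*13^1*29837^1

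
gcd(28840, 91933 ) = 1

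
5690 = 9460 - 3770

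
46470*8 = 371760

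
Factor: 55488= 2^6*3^1*17^2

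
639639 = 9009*71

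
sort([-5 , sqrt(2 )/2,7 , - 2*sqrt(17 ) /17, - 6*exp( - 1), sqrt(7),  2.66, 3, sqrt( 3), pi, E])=[ - 5, - 6 *exp(-1) , - 2*sqrt (17 )/17,sqrt( 2 )/2, sqrt( 3 ), sqrt(7), 2.66, E, 3, pi, 7] 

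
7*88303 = 618121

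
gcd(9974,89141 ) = 1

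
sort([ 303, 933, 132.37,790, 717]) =[ 132.37, 303,717,790, 933] 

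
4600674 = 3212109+1388565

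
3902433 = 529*7377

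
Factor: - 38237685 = -3^1*5^1* 83^1*30713^1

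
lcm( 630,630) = 630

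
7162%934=624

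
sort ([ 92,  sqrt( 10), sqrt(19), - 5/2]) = [  -  5/2, sqrt( 10),sqrt( 19),92]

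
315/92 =315/92 = 3.42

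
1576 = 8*197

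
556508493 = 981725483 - 425216990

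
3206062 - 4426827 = -1220765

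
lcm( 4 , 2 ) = 4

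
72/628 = 18/157= 0.11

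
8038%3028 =1982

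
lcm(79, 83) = 6557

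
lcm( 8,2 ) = 8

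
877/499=1 + 378/499 = 1.76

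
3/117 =1/39 = 0.03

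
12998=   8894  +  4104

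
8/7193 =8/7193  =  0.00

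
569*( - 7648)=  - 4351712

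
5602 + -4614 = 988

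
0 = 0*530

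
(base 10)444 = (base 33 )df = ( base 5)3234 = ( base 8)674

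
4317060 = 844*5115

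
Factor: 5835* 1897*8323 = 3^1 * 5^1*  7^2 * 29^1 * 41^1*271^1*389^1=92127245385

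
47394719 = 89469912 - 42075193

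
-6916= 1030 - 7946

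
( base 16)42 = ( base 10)66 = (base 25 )2g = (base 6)150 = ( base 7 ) 123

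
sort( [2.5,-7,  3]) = [ - 7, 2.5, 3]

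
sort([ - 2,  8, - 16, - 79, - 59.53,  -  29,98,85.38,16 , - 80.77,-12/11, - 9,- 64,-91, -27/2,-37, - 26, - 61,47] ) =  [ - 91,  -  80.77,-79,-64, - 61, - 59.53 , - 37, - 29, - 26, - 16, - 27/2, - 9,  -  2,  -  12/11,8,16,47 , 85.38,98 ]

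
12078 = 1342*9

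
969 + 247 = 1216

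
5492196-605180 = 4887016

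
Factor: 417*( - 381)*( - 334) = 2^1*3^2*127^1*139^1*167^1 = 53064918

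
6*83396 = 500376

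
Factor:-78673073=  - 331^1*237683^1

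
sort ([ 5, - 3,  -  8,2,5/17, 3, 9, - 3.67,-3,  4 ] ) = [ - 8, - 3.67, - 3 ,-3,5/17, 2, 3, 4,5, 9]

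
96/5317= 96/5317 = 0.02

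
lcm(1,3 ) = 3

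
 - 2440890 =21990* ( - 111 )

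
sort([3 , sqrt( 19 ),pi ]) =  [ 3,pi,sqrt (19 )] 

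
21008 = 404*52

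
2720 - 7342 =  - 4622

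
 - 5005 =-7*715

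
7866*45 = 353970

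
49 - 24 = 25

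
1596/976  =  1+155/244 = 1.64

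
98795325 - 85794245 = 13001080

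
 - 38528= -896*43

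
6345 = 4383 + 1962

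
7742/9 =860+2/9 = 860.22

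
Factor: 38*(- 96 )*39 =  - 142272 = -2^6*3^2*13^1 * 19^1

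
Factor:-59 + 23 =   -  2^2 * 3^2 = -36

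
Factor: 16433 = 16433^1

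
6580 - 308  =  6272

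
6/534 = 1/89 =0.01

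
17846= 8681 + 9165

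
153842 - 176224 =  - 22382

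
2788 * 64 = 178432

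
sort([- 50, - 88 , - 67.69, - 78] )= [-88  , - 78, - 67.69, - 50] 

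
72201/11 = 72201/11= 6563.73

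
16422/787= 20 + 682/787 = 20.87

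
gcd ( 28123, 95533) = 1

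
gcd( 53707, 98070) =1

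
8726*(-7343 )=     -  64075018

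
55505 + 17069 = 72574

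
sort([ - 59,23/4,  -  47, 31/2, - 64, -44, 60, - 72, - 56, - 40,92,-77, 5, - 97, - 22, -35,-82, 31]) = [ - 97,- 82,- 77, - 72, - 64,-59,-56,-47, - 44, -40,-35,  -  22, 5, 23/4,31/2,31, 60, 92] 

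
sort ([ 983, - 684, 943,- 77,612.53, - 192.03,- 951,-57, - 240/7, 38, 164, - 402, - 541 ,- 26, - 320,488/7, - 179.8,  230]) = [  -  951,-684, - 541 , - 402, - 320,- 192.03, - 179.8, - 77,-57, - 240/7, - 26,38,488/7, 164, 230, 612.53,943,  983 ]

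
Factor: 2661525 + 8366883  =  11028408 = 2^3 * 3^1*23^1*19979^1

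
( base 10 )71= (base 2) 1000111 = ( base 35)21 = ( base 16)47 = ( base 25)2L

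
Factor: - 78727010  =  -2^1*5^1 *67^1*117503^1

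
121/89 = 1+32/89 = 1.36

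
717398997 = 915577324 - 198178327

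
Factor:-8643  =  -3^1*43^1*67^1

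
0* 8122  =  0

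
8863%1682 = 453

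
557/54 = 557/54 =10.31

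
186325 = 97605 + 88720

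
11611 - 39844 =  - 28233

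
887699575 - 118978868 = 768720707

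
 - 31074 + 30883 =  - 191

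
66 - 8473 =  - 8407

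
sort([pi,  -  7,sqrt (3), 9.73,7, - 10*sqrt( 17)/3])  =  [  -  10*sqrt( 17 ) /3, -7,sqrt( 3), pi , 7,9.73]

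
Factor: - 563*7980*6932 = - 2^4*3^1*5^1*7^1 * 19^1*563^1*1733^1=-31143673680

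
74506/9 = 74506/9 = 8278.44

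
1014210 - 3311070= - 2296860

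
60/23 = 2 + 14/23 =2.61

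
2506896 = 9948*252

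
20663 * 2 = 41326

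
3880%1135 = 475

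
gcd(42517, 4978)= 1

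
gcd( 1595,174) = 29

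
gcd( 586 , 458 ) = 2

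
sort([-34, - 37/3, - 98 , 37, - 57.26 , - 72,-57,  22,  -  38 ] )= [-98, - 72,-57.26, - 57,-38, - 34, - 37/3, 22 , 37 ] 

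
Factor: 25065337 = 11^1 * 89^1*25603^1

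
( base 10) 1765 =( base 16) 6e5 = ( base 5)24030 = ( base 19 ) 4GH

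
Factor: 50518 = 2^1*13^1*29^1  *67^1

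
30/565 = 6/113=0.05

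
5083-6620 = -1537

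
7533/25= 301 + 8/25=301.32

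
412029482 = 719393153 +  - 307363671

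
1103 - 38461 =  - 37358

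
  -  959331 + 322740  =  -636591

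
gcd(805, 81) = 1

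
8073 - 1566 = 6507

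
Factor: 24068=2^2*11^1*547^1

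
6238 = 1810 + 4428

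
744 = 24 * 31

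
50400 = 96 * 525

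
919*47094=43279386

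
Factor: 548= 2^2*137^1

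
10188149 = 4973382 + 5214767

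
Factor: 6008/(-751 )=  -  8 = - 2^3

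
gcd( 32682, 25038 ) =78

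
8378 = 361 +8017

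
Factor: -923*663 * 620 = -379408380 = - 2^2*3^1*5^1*13^2*17^1*31^1*71^1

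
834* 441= 367794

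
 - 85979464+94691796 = 8712332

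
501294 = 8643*58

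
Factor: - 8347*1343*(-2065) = 5^1*7^1*17^2*59^1*79^1*491^1 = 23148693365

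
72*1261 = 90792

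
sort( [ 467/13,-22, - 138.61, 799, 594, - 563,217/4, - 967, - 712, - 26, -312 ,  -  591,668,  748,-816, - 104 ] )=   [  -  967, - 816, - 712 , - 591, - 563,-312,-138.61, - 104,-26, - 22,467/13, 217/4,594,668,  748 , 799] 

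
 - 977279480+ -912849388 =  - 1890128868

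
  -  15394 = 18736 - 34130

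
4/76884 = 1/19221=0.00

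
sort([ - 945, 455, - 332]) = [ - 945, - 332,  455]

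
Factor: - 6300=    - 2^2*3^2*5^2*7^1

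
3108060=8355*372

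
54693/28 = 54693/28 = 1953.32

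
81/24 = 3 + 3/8 = 3.38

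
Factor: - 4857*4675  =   - 22706475 = - 3^1*5^2*11^1*17^1* 1619^1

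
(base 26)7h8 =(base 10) 5182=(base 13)2488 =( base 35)482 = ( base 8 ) 12076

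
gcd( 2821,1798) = 31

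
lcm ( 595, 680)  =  4760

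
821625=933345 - 111720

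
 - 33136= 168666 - 201802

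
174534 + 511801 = 686335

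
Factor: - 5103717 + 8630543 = 3526826 = 2^1 * 1763413^1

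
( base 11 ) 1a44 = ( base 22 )57f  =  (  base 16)a1d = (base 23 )4KD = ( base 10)2589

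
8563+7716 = 16279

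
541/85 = 541/85= 6.36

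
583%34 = 5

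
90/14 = 6  +  3/7 = 6.43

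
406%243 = 163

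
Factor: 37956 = 2^2*3^1*3163^1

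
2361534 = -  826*( - 2859)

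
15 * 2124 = 31860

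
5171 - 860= 4311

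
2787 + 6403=9190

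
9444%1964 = 1588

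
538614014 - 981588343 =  - 442974329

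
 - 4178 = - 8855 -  - 4677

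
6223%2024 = 151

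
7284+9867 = 17151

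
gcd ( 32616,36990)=54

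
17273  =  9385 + 7888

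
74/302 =37/151  =  0.25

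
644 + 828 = 1472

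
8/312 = 1/39 = 0.03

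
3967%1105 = 652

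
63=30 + 33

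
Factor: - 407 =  - 11^1*37^1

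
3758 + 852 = 4610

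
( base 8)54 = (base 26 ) 1i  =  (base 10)44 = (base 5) 134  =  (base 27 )1H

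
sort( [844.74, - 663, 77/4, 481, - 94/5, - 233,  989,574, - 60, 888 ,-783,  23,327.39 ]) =[ - 783, - 663, - 233,  -  60, - 94/5, 77/4, 23,327.39,  481,574, 844.74, 888, 989]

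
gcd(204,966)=6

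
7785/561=13 + 164/187 = 13.88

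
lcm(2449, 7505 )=232655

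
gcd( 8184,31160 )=8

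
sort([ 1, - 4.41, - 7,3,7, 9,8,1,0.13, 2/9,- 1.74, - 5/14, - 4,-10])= [ - 10, - 7, - 4.41, - 4, - 1.74, - 5/14,  0.13,2/9, 1, 1,3,7 , 8,  9] 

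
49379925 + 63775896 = 113155821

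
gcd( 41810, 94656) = 2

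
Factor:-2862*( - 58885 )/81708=28088145/13618=2^(-1 )*3^2*5^1*11^( - 1)*53^1 * 619^( - 1 ) * 11777^1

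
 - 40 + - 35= - 75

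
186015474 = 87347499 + 98667975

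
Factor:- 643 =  - 643^1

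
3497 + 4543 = 8040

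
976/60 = 244/15 = 16.27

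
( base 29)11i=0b1101111000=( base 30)TI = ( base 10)888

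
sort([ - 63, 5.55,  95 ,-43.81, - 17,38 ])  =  [ - 63, - 43.81, - 17,5.55, 38,95]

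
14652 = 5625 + 9027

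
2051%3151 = 2051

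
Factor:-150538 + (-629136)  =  -779674 = -2^1*7^1 * 55691^1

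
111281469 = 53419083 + 57862386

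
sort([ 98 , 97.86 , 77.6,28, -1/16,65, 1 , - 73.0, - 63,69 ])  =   [ - 73.0, - 63, - 1/16,1, 28,  65, 69,77.6, 97.86,98]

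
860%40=20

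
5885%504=341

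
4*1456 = 5824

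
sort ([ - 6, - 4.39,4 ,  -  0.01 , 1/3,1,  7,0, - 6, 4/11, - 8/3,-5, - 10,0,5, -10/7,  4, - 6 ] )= [ - 10, - 6,-6,  -  6, - 5,  -  4.39, - 8/3, - 10/7, - 0.01,0, 0,1/3, 4/11,1,4, 4,5 , 7 ] 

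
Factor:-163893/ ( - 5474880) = 54631/1824960 = 2^ (  -  6)*3^( -1)*5^( -1)*1901^(-1 )*54631^1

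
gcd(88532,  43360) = 4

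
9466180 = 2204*4295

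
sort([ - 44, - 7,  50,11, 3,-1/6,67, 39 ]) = [ - 44, - 7, - 1/6,3, 11,39,50,67] 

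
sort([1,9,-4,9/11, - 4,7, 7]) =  [ - 4,-4,9/11 , 1, 7, 7, 9 ] 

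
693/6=231/2 =115.50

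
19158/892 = 9579/446  =  21.48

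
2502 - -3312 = 5814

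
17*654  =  11118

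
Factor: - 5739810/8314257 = -1913270/2771419 = -2^1*5^1*7^(-1)*37^1 * 283^( - 1 )*1399^( - 1) * 5171^1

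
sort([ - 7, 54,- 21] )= [ - 21, - 7,54 ] 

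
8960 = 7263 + 1697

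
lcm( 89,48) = 4272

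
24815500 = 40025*620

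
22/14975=22/14975 = 0.00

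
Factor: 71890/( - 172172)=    -395/946= - 2^( - 1)*5^1*11^( - 1 )*43^( - 1)* 79^1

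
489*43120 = 21085680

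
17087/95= 179+82/95 = 179.86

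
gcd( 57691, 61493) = 1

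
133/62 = 2 + 9/62 =2.15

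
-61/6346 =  - 61/6346 = - 0.01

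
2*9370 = 18740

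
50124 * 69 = 3458556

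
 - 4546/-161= 28+ 38/161 = 28.24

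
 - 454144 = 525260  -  979404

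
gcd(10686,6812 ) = 26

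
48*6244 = 299712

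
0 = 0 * 919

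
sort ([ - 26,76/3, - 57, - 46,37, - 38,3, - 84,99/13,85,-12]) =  [ - 84, - 57,  -  46, - 38, - 26, - 12,3,99/13,76/3, 37,85]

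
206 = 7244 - 7038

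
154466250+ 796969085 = 951435335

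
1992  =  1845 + 147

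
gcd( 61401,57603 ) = 633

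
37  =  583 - 546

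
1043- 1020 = 23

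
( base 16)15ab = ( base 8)12653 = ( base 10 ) 5547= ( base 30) 64R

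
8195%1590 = 245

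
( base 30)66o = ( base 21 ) cei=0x15E4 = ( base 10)5604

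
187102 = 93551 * 2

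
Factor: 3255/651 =5 = 5^1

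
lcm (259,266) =9842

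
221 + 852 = 1073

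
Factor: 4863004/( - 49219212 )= - 1215751/12304803 = -3^ ( - 1)*7^( - 1 )*79^(  -  1)*503^1*2417^1 * 7417^(-1)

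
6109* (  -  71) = -433739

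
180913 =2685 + 178228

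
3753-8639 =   -  4886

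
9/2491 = 9/2491 = 0.00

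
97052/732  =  132 + 107/183 =132.58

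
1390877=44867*31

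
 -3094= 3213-6307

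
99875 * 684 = 68314500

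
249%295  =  249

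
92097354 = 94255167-2157813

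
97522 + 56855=154377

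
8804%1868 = 1332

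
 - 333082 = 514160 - 847242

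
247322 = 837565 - 590243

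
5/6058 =5/6058 = 0.00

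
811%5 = 1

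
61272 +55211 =116483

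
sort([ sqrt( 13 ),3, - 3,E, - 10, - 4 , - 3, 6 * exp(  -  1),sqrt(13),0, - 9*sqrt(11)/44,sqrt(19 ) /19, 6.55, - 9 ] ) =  [ - 10,-9, - 4 ,  -  3, - 3, - 9*sqrt (11)/44,0,sqrt( 19) /19,6 * exp(-1 ),E,3 , sqrt(13 ),sqrt( 13), 6.55]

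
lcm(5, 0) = 0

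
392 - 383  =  9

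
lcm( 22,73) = 1606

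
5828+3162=8990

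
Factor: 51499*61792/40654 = 2^4*7^2*1051^1 * 1931^1*20327^( -1) = 1591113104/20327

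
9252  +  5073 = 14325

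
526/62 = 8 +15/31  =  8.48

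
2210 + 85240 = 87450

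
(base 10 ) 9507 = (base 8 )22443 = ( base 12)5603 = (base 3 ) 111001010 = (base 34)87L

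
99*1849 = 183051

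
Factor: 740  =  2^2*5^1*37^1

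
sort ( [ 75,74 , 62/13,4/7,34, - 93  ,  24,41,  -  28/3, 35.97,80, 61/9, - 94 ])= [ - 94, - 93, - 28/3,4/7,62/13,61/9, 24, 34,35.97,41,74,75,80]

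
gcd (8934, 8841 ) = 3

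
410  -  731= - 321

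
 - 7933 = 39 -7972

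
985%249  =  238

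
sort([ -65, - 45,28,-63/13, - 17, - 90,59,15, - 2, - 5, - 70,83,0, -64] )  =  [ - 90, - 70, - 65, - 64, - 45, - 17, - 5, - 63/13, - 2,0,15,28, 59,83 ]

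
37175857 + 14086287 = 51262144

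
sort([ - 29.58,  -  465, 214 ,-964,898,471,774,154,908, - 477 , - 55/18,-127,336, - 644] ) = [-964, - 644,-477, - 465, - 127 , - 29.58, - 55/18,154,214, 336,471,774,  898, 908]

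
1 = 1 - 0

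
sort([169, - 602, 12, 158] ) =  [ - 602,  12, 158 , 169 ] 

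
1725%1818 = 1725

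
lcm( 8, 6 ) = 24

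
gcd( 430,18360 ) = 10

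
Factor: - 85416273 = -3^2*23^1 * 412639^1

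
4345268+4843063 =9188331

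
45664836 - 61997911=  - 16333075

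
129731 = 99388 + 30343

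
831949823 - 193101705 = 638848118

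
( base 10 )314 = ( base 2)100111010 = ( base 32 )9Q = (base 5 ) 2224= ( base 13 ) 1b2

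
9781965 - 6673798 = 3108167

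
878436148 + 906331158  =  1784767306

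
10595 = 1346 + 9249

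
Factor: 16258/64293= 2^1 *3^(-1)*11^1*29^( - 1 )  =  22/87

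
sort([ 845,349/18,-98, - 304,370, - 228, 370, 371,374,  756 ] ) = [ - 304, - 228,- 98,349/18,370,370,  371,374, 756, 845]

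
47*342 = 16074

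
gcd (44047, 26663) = 1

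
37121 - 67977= - 30856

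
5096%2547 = 2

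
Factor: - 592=-2^4*37^1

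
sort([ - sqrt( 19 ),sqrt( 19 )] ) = [ - sqrt(19),sqrt( 19)]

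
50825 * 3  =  152475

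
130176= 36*3616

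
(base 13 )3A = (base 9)54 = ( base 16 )31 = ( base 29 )1K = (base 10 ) 49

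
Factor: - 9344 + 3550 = - 5794 = -  2^1*2897^1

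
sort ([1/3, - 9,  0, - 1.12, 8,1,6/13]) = [ - 9, - 1.12, 0,1/3,6/13,1,8]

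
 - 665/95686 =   -  665/95686= - 0.01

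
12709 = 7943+4766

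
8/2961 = 8/2961 = 0.00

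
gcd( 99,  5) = 1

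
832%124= 88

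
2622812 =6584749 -3961937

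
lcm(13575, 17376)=434400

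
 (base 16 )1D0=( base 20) 134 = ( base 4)13100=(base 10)464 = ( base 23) K4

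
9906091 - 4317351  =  5588740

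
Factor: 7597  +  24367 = 31964 = 2^2*61^1*131^1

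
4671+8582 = 13253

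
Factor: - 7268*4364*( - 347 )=2^4*23^1*79^1*347^1*1091^1  =  11005990544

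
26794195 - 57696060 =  - 30901865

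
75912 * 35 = 2656920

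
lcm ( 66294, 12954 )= 1126998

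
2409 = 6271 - 3862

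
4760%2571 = 2189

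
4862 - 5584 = - 722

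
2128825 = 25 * 85153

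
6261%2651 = 959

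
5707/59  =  96 + 43/59 = 96.73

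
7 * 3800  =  26600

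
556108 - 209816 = 346292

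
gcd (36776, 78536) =8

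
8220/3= 2740 = 2740.00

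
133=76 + 57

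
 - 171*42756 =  -7311276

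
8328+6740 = 15068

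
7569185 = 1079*7015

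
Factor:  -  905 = - 5^1*181^1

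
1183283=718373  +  464910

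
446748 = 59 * 7572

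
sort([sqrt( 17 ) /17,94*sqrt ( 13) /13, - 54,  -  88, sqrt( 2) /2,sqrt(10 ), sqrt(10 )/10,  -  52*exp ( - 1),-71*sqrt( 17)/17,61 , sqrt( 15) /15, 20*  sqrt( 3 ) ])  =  [ - 88, - 54, - 52*exp( - 1), - 71*sqrt (17) /17,sqrt(17 )/17 , sqrt( 15) /15, sqrt( 10) /10, sqrt( 2) /2, sqrt( 10),94*sqrt(13 )/13, 20*sqrt( 3 ),61] 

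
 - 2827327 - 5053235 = - 7880562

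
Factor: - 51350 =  - 2^1*5^2 * 13^1*79^1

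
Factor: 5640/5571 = 2^3*3^( - 1 )*5^1*47^1*619^(  -  1) = 1880/1857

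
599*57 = 34143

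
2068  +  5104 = 7172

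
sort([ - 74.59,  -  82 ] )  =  [-82,-74.59]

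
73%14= 3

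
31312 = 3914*8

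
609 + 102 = 711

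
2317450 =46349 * 50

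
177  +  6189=6366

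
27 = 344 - 317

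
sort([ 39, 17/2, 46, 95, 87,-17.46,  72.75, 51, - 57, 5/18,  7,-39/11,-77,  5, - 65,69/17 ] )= [-77, - 65, - 57,-17.46, - 39/11, 5/18,69/17,5, 7, 17/2, 39, 46, 51, 72.75,87,  95]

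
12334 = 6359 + 5975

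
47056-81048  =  -33992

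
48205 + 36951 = 85156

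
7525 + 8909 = 16434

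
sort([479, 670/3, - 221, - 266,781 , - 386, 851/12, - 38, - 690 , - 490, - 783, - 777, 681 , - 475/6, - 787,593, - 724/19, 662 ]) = [ - 787,-783,-777, - 690,-490, - 386, - 266, - 221, -475/6, -724/19, - 38,851/12, 670/3,479, 593,662,  681,781 ]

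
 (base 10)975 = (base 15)450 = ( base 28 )16N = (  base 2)1111001111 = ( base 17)366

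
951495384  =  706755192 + 244740192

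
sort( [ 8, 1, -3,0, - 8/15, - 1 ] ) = [ - 3,- 1  ,-8/15, 0, 1,8 ] 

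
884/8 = 110 + 1/2 = 110.50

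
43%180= 43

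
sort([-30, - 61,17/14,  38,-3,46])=[  -  61, -30,  -  3,17/14, 38,46] 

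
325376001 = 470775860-145399859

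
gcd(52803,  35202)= 17601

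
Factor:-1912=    - 2^3*239^1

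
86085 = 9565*9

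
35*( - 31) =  - 1085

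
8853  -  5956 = 2897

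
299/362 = 299/362 = 0.83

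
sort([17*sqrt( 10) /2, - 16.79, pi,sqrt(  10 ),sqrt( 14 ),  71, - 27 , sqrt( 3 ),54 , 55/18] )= [ - 27, -16.79, sqrt( 3), 55/18,pi,sqrt (10),sqrt( 14 ),17 * sqrt( 10 ) /2,54,71] 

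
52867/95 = 52867/95  =  556.49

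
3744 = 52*72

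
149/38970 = 149/38970 = 0.00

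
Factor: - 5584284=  - 2^2*3^2 * 155119^1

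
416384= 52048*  8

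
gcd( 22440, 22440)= 22440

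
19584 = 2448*8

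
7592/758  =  10 + 6/379 = 10.02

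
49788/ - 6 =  - 8298 + 0/1=- 8298.00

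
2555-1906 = 649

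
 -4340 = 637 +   -  4977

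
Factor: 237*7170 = 2^1*3^2*5^1 * 79^1*239^1 = 1699290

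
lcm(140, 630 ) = 1260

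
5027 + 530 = 5557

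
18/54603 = 2/6067  =  0.00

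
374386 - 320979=53407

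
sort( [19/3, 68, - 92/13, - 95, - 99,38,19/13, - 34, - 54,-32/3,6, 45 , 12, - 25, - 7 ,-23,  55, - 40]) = [ - 99, - 95, - 54, - 40, - 34, - 25,-23, - 32/3, -92/13, - 7, 19/13,6, 19/3,  12,38,45,55,68]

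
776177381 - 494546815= 281630566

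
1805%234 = 167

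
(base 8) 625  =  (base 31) D2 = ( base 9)500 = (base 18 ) 149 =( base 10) 405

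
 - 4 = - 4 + 0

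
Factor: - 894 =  - 2^1*3^1*149^1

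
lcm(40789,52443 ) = 367101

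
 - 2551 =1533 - 4084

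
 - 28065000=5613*(- 5000)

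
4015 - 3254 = 761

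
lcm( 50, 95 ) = 950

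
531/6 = 88  +  1/2 = 88.50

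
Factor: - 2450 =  - 2^1 * 5^2*7^2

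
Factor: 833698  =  2^1*416849^1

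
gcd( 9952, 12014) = 2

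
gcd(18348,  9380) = 4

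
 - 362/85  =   - 362/85 = - 4.26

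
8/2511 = 8/2511 = 0.00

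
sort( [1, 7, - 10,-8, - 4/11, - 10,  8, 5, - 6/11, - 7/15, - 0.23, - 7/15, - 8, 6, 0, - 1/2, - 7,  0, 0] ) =[ - 10 , - 10, - 8,  -  8, - 7, - 6/11, - 1/2, - 7/15, - 7/15,-4/11, - 0.23, 0, 0, 0, 1,  5, 6, 7, 8]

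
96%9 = 6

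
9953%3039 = 836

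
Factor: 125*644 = 2^2*5^3 * 7^1*23^1 = 80500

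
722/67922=361/33961  =  0.01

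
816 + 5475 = 6291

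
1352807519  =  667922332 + 684885187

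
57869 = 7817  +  50052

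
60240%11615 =2165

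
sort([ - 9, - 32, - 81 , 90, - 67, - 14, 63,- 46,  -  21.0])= [ - 81,  -  67, - 46, - 32, -21.0,-14,-9,63,90 ]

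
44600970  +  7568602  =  52169572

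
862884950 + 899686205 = 1762571155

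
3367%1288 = 791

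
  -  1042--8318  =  7276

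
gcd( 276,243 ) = 3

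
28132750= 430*65425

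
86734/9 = 86734/9 = 9637.11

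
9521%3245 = 3031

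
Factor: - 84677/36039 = - 3^(  -  1)*17^2*41^( - 1) = - 289/123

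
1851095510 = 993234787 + 857860723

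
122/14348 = 61/7174=0.01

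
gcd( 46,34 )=2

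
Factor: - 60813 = - 3^2*29^1*233^1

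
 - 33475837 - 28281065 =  - 61756902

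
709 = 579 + 130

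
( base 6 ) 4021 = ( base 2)1101101101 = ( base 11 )728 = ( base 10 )877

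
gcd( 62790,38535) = 105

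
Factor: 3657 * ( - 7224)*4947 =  -130690677096 = -  2^3*3^3*7^1 * 17^1*23^1*43^1*53^1*97^1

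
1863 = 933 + 930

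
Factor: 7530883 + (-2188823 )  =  5342060 = 2^2*5^1 * 37^1 * 7219^1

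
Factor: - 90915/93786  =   - 2^( - 1 )*5^1 * 7^ ( - 2 )*19^1=- 95/98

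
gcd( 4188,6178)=2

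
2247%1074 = 99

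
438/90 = 4 + 13/15 = 4.87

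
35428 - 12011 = 23417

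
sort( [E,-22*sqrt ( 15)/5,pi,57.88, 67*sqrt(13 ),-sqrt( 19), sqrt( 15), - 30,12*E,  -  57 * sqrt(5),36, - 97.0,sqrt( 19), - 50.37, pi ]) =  [ - 57*sqrt ( 5) , - 97.0,-50.37, - 30, - 22 * sqrt(15) /5, - sqrt( 19 ), E, pi,pi,  sqrt( 15 ),sqrt ( 19),12*E,36, 57.88,67*sqrt( 13 )] 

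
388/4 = 97  =  97.00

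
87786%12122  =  2932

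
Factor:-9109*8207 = -29^1 * 283^1*9109^1   =  - 74757563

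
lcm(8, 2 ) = 8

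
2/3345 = 2/3345 = 0.00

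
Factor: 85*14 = 1190 =2^1*5^1*7^1*17^1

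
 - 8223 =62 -8285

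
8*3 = 24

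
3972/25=158 + 22/25 = 158.88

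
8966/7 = 8966/7 = 1280.86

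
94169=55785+38384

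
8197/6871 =8197/6871= 1.19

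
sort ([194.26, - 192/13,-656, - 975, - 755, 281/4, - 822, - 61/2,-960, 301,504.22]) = [ - 975, - 960, - 822, - 755, - 656, - 61/2, - 192/13  ,  281/4, 194.26, 301, 504.22] 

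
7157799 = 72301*99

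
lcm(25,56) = 1400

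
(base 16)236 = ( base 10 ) 566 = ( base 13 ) 347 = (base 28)K6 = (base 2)1000110110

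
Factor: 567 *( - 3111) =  - 3^5*7^1 * 17^1*61^1 = -1763937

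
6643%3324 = 3319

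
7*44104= 308728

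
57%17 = 6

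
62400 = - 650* (  -  96)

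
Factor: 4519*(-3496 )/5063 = - 15798424/5063= - 2^3*19^1* 23^1*61^( - 1 )*83^ (-1) *4519^1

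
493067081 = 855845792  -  362778711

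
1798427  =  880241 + 918186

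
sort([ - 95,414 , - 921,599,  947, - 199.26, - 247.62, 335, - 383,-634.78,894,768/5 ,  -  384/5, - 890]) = [ - 921, - 890, - 634.78,  -  383, - 247.62, - 199.26, - 95, - 384/5,768/5,335,414,599,  894,947]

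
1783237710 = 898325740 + 884911970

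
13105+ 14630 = 27735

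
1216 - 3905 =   -  2689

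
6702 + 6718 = 13420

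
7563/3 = 2521 = 2521.00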